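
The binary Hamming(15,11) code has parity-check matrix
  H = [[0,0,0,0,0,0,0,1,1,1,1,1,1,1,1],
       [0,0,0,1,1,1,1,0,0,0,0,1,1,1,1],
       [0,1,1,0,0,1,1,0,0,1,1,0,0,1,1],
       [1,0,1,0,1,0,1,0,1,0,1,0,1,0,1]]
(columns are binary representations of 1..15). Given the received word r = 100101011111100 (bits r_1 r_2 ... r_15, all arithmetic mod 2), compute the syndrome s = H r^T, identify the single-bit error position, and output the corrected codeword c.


s = (0, 0, 1, 0)^T, error position = 2, corrected codeword c = 110101011111100

Compute s = H r^T mod 2 one row at a time:
  s_1 = 1 + 1 + 1 + 1 + 1 + 1 + 0 + 0 = 6 ≡ 0 (mod 2).
  s_2 = 1 + 0 + 1 + 0 + 1 + 1 + 0 + 0 = 4 ≡ 0 (mod 2).
  s_3 = 0 + 0 + 1 + 0 + 1 + 1 + 0 + 0 = 3 ≡ 1 (mod 2).
  s_4 = 1 + 0 + 0 + 0 + 1 + 1 + 1 + 0 = 4 ≡ 0 (mod 2).
s = (0, 0, 1, 0)^T — this equals column 2 of H (binary 0010), so error is at position 2.
Correct: flip bit 2 of r = 100101011111100 to get c = 110101011111100.


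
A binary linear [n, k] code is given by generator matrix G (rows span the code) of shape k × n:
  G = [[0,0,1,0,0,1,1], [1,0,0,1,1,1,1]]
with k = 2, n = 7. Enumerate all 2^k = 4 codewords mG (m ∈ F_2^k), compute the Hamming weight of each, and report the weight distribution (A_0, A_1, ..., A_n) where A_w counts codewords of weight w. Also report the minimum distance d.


Weight distribution: A_0 = 1, A_3 = 1, A_4 = 1, A_5 = 1. Minimum distance d = 3.

Enumerate all 2^2 = 4 messages m ∈ F_2^2.
For each, compute codeword c = mG in F_2^7, then tally its weight.
  m = 00 → c = 0000000, weight = 0.
  m = 10 → c = 0010011, weight = 3.
  m = 01 → c = 1001111, weight = 5.
  m = 11 → c = 1011100, weight = 4.
Tally weights:
  weight 0: 1 codewords.
  weight 3: 1 codewords.
  weight 4: 1 codewords.
  weight 5: 1 codewords.
Minimum distance d = smallest w > 0 with A_w > 0 = 3.
Sanity: Σ A_w = 4 = 2^2 = 4 ✓.


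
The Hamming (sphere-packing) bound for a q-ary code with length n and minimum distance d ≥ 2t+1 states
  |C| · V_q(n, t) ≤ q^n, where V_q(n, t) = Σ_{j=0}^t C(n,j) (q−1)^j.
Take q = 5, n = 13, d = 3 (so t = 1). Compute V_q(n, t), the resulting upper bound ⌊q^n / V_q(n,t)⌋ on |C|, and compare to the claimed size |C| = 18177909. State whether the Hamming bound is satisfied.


V_q(n, t) = 53, q^n = 1220703125, Hamming bound = 23032134, |C| = 18177909 ≤ bound (satisfied).

Step 1: Compute V_q(n, t) = Σ_{j=0}^1 C(n, j) (q−1)^j.
  j = 0: C(13,0)·(4)^0 = 1·1 = 1.
  j = 1: C(13,1)·(4)^1 = 13·4 = 52.
  V_q(n, t) = 1 + 52 = 53.
Step 2: q^n = 5^13 = 1220703125.
Step 3: Hamming bound ⌊q^n / V_q(n,t)⌋ = ⌊1220703125/53⌋ = 23032134.
Step 4: Compare |C| = 18177909 to 23032134: satisfied.
The claimed |C| lies below the Hamming bound.


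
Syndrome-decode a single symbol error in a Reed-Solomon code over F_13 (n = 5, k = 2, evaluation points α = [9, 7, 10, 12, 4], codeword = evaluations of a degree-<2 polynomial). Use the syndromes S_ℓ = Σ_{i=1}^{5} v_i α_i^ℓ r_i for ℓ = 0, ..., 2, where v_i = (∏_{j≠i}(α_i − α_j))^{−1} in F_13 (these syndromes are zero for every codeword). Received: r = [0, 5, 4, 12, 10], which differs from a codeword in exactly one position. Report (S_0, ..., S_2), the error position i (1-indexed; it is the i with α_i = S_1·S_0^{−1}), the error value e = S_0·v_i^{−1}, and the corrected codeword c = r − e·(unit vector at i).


S = (6, 11, 5), error at position 5, error magnitude e = 4, c = [0, 5, 4, 12, 6].

Step 1: column multipliers v_i = (∏_{j≠i}(α_i − α_j))^{−1} mod 13.
  i = 1 (α = 9): (9−7)(9−10)(9−12)(9−4) = 2·(−1)·(−3)·5 = 30 ≡ 4, so v_1 = 4^{−1} = 10 (mod 13).
  i = 2 (α = 7): (7−9)(7−10)(7−12)(7−4) = (−2)·(−3)·(−5)·3 = −90 ≡ 1, so v_2 = 1^{−1} = 1 (mod 13).
  i = 3 (α = 10): (10−9)(10−7)(10−12)(10−4) = 1·3·(−2)·6 = −36 ≡ 3, so v_3 = 3^{−1} = 9 (mod 13).
  i = 4 (α = 12): (12−9)(12−7)(12−10)(12−4) = 3·5·2·8 = 240 ≡ 6, so v_4 = 6^{−1} = 11 (mod 13).
  i = 5 (α = 4): (4−9)(4−7)(4−10)(4−12) = (−5)·(−3)·(−6)·(−8) = 720 ≡ 5, so v_5 = 5^{−1} = 8 (mod 13).
  v = [10, 1, 9, 11, 8].
Step 2: syndromes of r = [0, 5, 4, 12, 10] (all sums mod 13).
  S_0 = Σ v_i r_i = 10·0 + 1·5 + 9·4 + 11·12 + 8·10 = 253 ≡ 6.
  S_1 = Σ v_i α_i r_i = 10·9·0 + 1·7·5 + 9·10·4 + 11·12·12 + 8·4·10 = 2299 ≡ 11.
  α_i^2 mod 13 = [3, 10, 9, 1, 3].
  S_2 = Σ v_i α_i^2 r_i = 10·3·0 + 1·10·5 + 9·9·4 + 11·1·12 + 8·3·10 = 746 ≡ 5.
  S = (6, 11, 5) ≠ 0, so r is not a codeword (an error is present).
Step 3: locate the error. For a single error e at position i, S_ℓ = v_i·e·α_i^ℓ, so α_err = S_1/S_0.
  S_0^{−1} = 6^{−1} = 11 (mod 13), so α_err = 11·11 = 121 ≡ 4 = α_5. Error position i = 5.
  Consistency check: S_2/S_1 = 5·6 = 30 ≡ 4 = α_err ✓ (single-error assumption holds).
Step 4: error magnitude e = S_0/v_5 = S_0·∏_{j≠5}(α_5 − α_j) = 6·5 = 30 ≡ 4 (mod 13).
Step 5: correct position 5: c_5 = r_5 − e = 10 − 4 ≡ 6 (mod 13). Hence c = [0, 5, 4, 12, 6].
  Check: interpolating c through the α_i gives m(x) = 3 + 4·x (degree < 2) with m(α_i) = c_i for every i, so c is indeed a codeword.


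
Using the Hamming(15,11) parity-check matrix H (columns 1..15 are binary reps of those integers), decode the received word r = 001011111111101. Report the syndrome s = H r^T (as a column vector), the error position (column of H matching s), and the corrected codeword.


s = (1, 0, 0, 1)^T, error position = 9, corrected codeword c = 001011110111101

Compute s = H r^T mod 2 one row at a time:
  s_1 = 1 + 1 + 1 + 1 + 1 + 1 + 0 + 1 = 7 ≡ 1 (mod 2).
  s_2 = 0 + 1 + 1 + 1 + 1 + 1 + 0 + 1 = 6 ≡ 0 (mod 2).
  s_3 = 0 + 1 + 1 + 1 + 1 + 1 + 0 + 1 = 6 ≡ 0 (mod 2).
  s_4 = 0 + 1 + 1 + 1 + 1 + 1 + 1 + 1 = 7 ≡ 1 (mod 2).
s = (1, 0, 0, 1)^T — this equals column 9 of H (binary 1001), so error is at position 9.
Correct: flip bit 9 of r = 001011111111101 to get c = 001011110111101.


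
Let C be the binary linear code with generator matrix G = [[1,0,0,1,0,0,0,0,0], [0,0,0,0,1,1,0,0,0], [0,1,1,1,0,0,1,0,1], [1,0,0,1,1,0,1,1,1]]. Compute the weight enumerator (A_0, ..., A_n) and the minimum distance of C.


Weight distribution: A_0 = 1, A_2 = 2, A_4 = 3, A_5 = 6, A_6 = 2, A_7 = 2. Minimum distance d = 2.

Enumerate all 2^4 = 16 messages m ∈ F_2^4.
For each, compute codeword c = mG in F_2^9, then tally its weight.
  m = 0000 → c = 000000000, weight = 0.
  m = 1000 → c = 100100000, weight = 2.
  m = 0100 → c = 000011000, weight = 2.
  m = 1100 → c = 100111000, weight = 4.
  m = 0010 → c = 011100101, weight = 5.
  m = 1010 → c = 111000101, weight = 5.
  m = 0110 → c = 011111101, weight = 7.
  m = 1110 → c = 111011101, weight = 7.
  m = 0001 → c = 100110111, weight = 6.
  m = 1001 → c = 000010111, weight = 4.
  m = 0101 → c = 100101111, weight = 6.
  m = 1101 → c = 000001111, weight = 4.
  m = 0011 → c = 111010010, weight = 5.
  m = 1011 → c = 011110010, weight = 5.
  m = 0111 → c = 111001010, weight = 5.
  m = 1111 → c = 011101010, weight = 5.
Tally weights:
  weight 0: 1 codewords.
  weight 2: 2 codewords.
  weight 4: 3 codewords.
  weight 5: 6 codewords.
  weight 6: 2 codewords.
  weight 7: 2 codewords.
Minimum distance d = smallest w > 0 with A_w > 0 = 2.
Sanity: Σ A_w = 16 = 2^4 = 16 ✓.


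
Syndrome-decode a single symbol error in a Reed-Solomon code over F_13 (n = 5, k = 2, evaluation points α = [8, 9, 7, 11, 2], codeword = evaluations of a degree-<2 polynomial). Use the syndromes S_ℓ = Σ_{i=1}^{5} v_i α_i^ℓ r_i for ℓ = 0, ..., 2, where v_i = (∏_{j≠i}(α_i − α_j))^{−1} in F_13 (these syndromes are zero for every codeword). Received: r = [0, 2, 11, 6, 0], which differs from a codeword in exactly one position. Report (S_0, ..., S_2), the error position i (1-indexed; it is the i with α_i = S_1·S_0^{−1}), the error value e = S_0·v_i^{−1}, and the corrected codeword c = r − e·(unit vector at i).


S = (5, 10, 7), error at position 5, error magnitude e = 12, c = [0, 2, 11, 6, 1].

Step 1: column multipliers v_i = (∏_{j≠i}(α_i − α_j))^{−1} mod 13.
  i = 1 (α = 8): (8−9)(8−7)(8−11)(8−2) = (−1)·1·(−3)·6 = 18 ≡ 5, so v_1 = 5^{−1} = 8 (mod 13).
  i = 2 (α = 9): (9−8)(9−7)(9−11)(9−2) = 1·2·(−2)·7 = −28 ≡ 11, so v_2 = 11^{−1} = 6 (mod 13).
  i = 3 (α = 7): (7−8)(7−9)(7−11)(7−2) = (−1)·(−2)·(−4)·5 = −40 ≡ 12, so v_3 = 12^{−1} = 12 (mod 13).
  i = 4 (α = 11): (11−8)(11−9)(11−7)(11−2) = 3·2·4·9 = 216 ≡ 8, so v_4 = 8^{−1} = 5 (mod 13).
  i = 5 (α = 2): (2−8)(2−9)(2−7)(2−11) = (−6)·(−7)·(−5)·(−9) = 1890 ≡ 5, so v_5 = 5^{−1} = 8 (mod 13).
  v = [8, 6, 12, 5, 8].
Step 2: syndromes of r = [0, 2, 11, 6, 0] (all sums mod 13).
  S_0 = Σ v_i r_i = 8·0 + 6·2 + 12·11 + 5·6 + 8·0 = 174 ≡ 5.
  S_1 = Σ v_i α_i r_i = 8·8·0 + 6·9·2 + 12·7·11 + 5·11·6 + 8·2·0 = 1362 ≡ 10.
  α_i^2 mod 13 = [12, 3, 10, 4, 4].
  S_2 = Σ v_i α_i^2 r_i = 8·12·0 + 6·3·2 + 12·10·11 + 5·4·6 + 8·4·0 = 1476 ≡ 7.
  S = (5, 10, 7) ≠ 0, so r is not a codeword (an error is present).
Step 3: locate the error. For a single error e at position i, S_ℓ = v_i·e·α_i^ℓ, so α_err = S_1/S_0.
  S_0^{−1} = 5^{−1} = 8 (mod 13), so α_err = 10·8 = 80 ≡ 2 = α_5. Error position i = 5.
  Consistency check: S_2/S_1 = 7·4 = 28 ≡ 2 = α_err ✓ (single-error assumption holds).
Step 4: error magnitude e = S_0/v_5 = S_0·∏_{j≠5}(α_5 − α_j) = 5·5 = 25 ≡ 12 (mod 13).
Step 5: correct position 5: c_5 = r_5 − e = 0 − 12 ≡ 1 (mod 13). Hence c = [0, 2, 11, 6, 1].
  Check: interpolating c through the α_i gives m(x) = 10 + 2·x (degree < 2) with m(α_i) = c_i for every i, so c is indeed a codeword.


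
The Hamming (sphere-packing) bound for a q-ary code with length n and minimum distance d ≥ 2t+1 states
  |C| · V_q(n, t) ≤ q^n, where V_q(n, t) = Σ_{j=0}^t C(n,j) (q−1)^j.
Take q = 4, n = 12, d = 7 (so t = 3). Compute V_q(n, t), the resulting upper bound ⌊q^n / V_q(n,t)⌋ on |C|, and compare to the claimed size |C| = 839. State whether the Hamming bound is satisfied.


V_q(n, t) = 6571, q^n = 16777216, Hamming bound = 2553, |C| = 839 ≤ bound (satisfied).

Step 1: Compute V_q(n, t) = Σ_{j=0}^3 C(n, j) (q−1)^j.
  j = 0: C(12,0)·(3)^0 = 1·1 = 1.
  j = 1: C(12,1)·(3)^1 = 12·3 = 36.
  j = 2: C(12,2)·(3)^2 = 66·9 = 594.
  j = 3: C(12,3)·(3)^3 = 220·27 = 5940.
  V_q(n, t) = 1 + 36 + 594 + 5940 = 6571.
Step 2: q^n = 4^12 = 16777216.
Step 3: Hamming bound ⌊q^n / V_q(n,t)⌋ = ⌊16777216/6571⌋ = 2553.
Step 4: Compare |C| = 839 to 2553: satisfied.
The claimed |C| lies below the Hamming bound.


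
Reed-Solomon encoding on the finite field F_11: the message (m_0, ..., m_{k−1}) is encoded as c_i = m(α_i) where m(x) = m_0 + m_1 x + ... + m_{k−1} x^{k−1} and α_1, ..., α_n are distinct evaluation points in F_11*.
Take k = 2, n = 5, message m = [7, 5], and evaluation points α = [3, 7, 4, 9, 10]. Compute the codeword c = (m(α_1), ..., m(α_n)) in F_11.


c = [0, 9, 5, 8, 2]

Message polynomial: m(x) = 7 + 5·x (mod 11).
For each evaluation point α_i, compute m(α_i) mod 11:
  α_1 = 3: Horner steps 5 → 0, so m(3) = 0.
  α_2 = 7: Horner steps 5 → 9, so m(7) = 9.
  α_3 = 4: Horner steps 5 → 5, so m(4) = 5.
  α_4 = 9: Horner steps 5 → 8, so m(9) = 8.
  α_5 = 10: Horner steps 5 → 2, so m(10) = 2.
Codeword c = [0, 9, 5, 8, 2] ∈ F_11^5.


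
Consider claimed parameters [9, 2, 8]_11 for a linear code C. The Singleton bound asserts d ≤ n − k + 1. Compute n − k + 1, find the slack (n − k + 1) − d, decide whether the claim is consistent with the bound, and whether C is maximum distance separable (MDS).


Singleton RHS = n − k + 1 = 8, slack = 0, bound satisfied, MDS.

Singleton bound: d ≤ n − k + 1.
Here n = 9, k = 2, so n − k + 1 = 8.
Given d = 8, check d ≤ 8: YES.
Slack = (n − k + 1) − d = 0.
The code is MDS (slack = 0).
Description: the claimed parameters are [9, 2, 8]_11; such a code would be MDS (meets Singleton bound).


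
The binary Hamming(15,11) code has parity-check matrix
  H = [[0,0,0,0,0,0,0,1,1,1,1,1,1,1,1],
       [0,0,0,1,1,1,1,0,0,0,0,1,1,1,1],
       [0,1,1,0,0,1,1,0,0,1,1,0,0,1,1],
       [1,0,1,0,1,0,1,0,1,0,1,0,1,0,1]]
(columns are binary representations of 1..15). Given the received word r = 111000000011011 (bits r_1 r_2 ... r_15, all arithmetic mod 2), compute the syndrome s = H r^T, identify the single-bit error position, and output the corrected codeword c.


s = (0, 1, 1, 0)^T, error position = 6, corrected codeword c = 111001000011011

Compute s = H r^T mod 2 one row at a time:
  s_1 = 0 + 0 + 0 + 1 + 1 + 0 + 1 + 1 = 4 ≡ 0 (mod 2).
  s_2 = 0 + 0 + 0 + 0 + 1 + 0 + 1 + 1 = 3 ≡ 1 (mod 2).
  s_3 = 1 + 1 + 0 + 0 + 0 + 1 + 1 + 1 = 5 ≡ 1 (mod 2).
  s_4 = 1 + 1 + 0 + 0 + 0 + 1 + 0 + 1 = 4 ≡ 0 (mod 2).
s = (0, 1, 1, 0)^T — this equals column 6 of H (binary 0110), so error is at position 6.
Correct: flip bit 6 of r = 111000000011011 to get c = 111001000011011.


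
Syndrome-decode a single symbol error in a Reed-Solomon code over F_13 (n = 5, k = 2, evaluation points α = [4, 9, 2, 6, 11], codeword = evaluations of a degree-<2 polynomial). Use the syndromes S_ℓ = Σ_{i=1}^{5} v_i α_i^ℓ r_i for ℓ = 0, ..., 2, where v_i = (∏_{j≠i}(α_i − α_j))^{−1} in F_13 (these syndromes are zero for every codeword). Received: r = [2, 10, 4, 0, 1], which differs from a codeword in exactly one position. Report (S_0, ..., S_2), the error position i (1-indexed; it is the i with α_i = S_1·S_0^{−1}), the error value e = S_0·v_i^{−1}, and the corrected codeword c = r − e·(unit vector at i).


S = (1, 11, 4), error at position 5, error magnitude e = 6, c = [2, 10, 4, 0, 8].

Step 1: column multipliers v_i = (∏_{j≠i}(α_i − α_j))^{−1} mod 13.
  i = 1 (α = 4): (4−9)(4−2)(4−6)(4−11) = (−5)·2·(−2)·(−7) = −140 ≡ 3, so v_1 = 3^{−1} = 9 (mod 13).
  i = 2 (α = 9): (9−4)(9−2)(9−6)(9−11) = 5·7·3·(−2) = −210 ≡ 11, so v_2 = 11^{−1} = 6 (mod 13).
  i = 3 (α = 2): (2−4)(2−9)(2−6)(2−11) = (−2)·(−7)·(−4)·(−9) = 504 ≡ 10, so v_3 = 10^{−1} = 4 (mod 13).
  i = 4 (α = 6): (6−4)(6−9)(6−2)(6−11) = 2·(−3)·4·(−5) = 120 ≡ 3, so v_4 = 3^{−1} = 9 (mod 13).
  i = 5 (α = 11): (11−4)(11−9)(11−2)(11−6) = 7·2·9·5 = 630 ≡ 6, so v_5 = 6^{−1} = 11 (mod 13).
  v = [9, 6, 4, 9, 11].
Step 2: syndromes of r = [2, 10, 4, 0, 1] (all sums mod 13).
  S_0 = Σ v_i r_i = 9·2 + 6·10 + 4·4 + 9·0 + 11·1 = 105 ≡ 1.
  S_1 = Σ v_i α_i r_i = 9·4·2 + 6·9·10 + 4·2·4 + 9·6·0 + 11·11·1 = 765 ≡ 11.
  α_i^2 mod 13 = [3, 3, 4, 10, 4].
  S_2 = Σ v_i α_i^2 r_i = 9·3·2 + 6·3·10 + 4·4·4 + 9·10·0 + 11·4·1 = 342 ≡ 4.
  S = (1, 11, 4) ≠ 0, so r is not a codeword (an error is present).
Step 3: locate the error. For a single error e at position i, S_ℓ = v_i·e·α_i^ℓ, so α_err = S_1/S_0.
  S_0^{−1} = 1^{−1} = 1 (mod 13), so α_err = 11·1 = 11 ≡ 11 = α_5. Error position i = 5.
  Consistency check: S_2/S_1 = 4·6 = 24 ≡ 11 = α_err ✓ (single-error assumption holds).
Step 4: error magnitude e = S_0/v_5 = S_0·∏_{j≠5}(α_5 − α_j) = 1·6 = 6 ≡ 6 (mod 13).
Step 5: correct position 5: c_5 = r_5 − e = 1 − 6 ≡ 8 (mod 13). Hence c = [2, 10, 4, 0, 8].
  Check: interpolating c through the α_i gives m(x) = 6 + 12·x (degree < 2) with m(α_i) = c_i for every i, so c is indeed a codeword.


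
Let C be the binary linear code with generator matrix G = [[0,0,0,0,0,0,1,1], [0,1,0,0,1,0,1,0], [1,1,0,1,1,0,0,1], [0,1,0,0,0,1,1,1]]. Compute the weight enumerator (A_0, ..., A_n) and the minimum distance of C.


Weight distribution: A_0 = 1, A_2 = 3, A_3 = 4, A_4 = 3, A_5 = 4, A_6 = 1. Minimum distance d = 2.

Enumerate all 2^4 = 16 messages m ∈ F_2^4.
For each, compute codeword c = mG in F_2^8, then tally its weight.
  m = 0000 → c = 00000000, weight = 0.
  m = 1000 → c = 00000011, weight = 2.
  m = 0100 → c = 01001010, weight = 3.
  m = 1100 → c = 01001001, weight = 3.
  m = 0010 → c = 11011001, weight = 5.
  m = 1010 → c = 11011010, weight = 5.
  m = 0110 → c = 10010011, weight = 4.
  m = 1110 → c = 10010000, weight = 2.
  m = 0001 → c = 01000111, weight = 4.
  m = 1001 → c = 01000100, weight = 2.
  m = 0101 → c = 00001101, weight = 3.
  m = 1101 → c = 00001110, weight = 3.
  m = 0011 → c = 10011110, weight = 5.
  m = 1011 → c = 10011101, weight = 5.
  m = 0111 → c = 11010100, weight = 4.
  m = 1111 → c = 11010111, weight = 6.
Tally weights:
  weight 0: 1 codewords.
  weight 2: 3 codewords.
  weight 3: 4 codewords.
  weight 4: 3 codewords.
  weight 5: 4 codewords.
  weight 6: 1 codewords.
Minimum distance d = smallest w > 0 with A_w > 0 = 2.
Sanity: Σ A_w = 16 = 2^4 = 16 ✓.


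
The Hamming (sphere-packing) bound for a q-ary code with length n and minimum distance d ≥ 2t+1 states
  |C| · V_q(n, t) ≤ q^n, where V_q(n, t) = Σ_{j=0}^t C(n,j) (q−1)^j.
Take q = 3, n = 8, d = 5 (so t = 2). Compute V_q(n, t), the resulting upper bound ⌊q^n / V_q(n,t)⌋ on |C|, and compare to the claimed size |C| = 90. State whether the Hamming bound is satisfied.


V_q(n, t) = 129, q^n = 6561, Hamming bound = 50, |C| = 90 > bound (violated).

Step 1: Compute V_q(n, t) = Σ_{j=0}^2 C(n, j) (q−1)^j.
  j = 0: C(8,0)·(2)^0 = 1·1 = 1.
  j = 1: C(8,1)·(2)^1 = 8·2 = 16.
  j = 2: C(8,2)·(2)^2 = 28·4 = 112.
  V_q(n, t) = 1 + 16 + 112 = 129.
Step 2: q^n = 3^8 = 6561.
Step 3: Hamming bound ⌊q^n / V_q(n,t)⌋ = ⌊6561/129⌋ = 50.
Step 4: Compare |C| = 90 to 50: violated.
The claimed |C| lies above the Hamming bound, so no 3-ary code of length 8 with d ≥ 5 can have 90 codewords.


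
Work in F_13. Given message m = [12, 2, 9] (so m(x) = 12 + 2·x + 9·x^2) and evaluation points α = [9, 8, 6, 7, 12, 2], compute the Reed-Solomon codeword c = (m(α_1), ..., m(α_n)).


c = [5, 6, 10, 12, 6, 0]

Message polynomial: m(x) = 12 + 2·x + 9·x^2 (mod 13).
For each evaluation point α_i, compute m(α_i) mod 13:
  α_1 = 9: Horner steps 9 → 5 → 5, so m(9) = 5.
  α_2 = 8: Horner steps 9 → 9 → 6, so m(8) = 6.
  α_3 = 6: Horner steps 9 → 4 → 10, so m(6) = 10.
  α_4 = 7: Horner steps 9 → 0 → 12, so m(7) = 12.
  α_5 = 12: Horner steps 9 → 6 → 6, so m(12) = 6.
  α_6 = 2: Horner steps 9 → 7 → 0, so m(2) = 0.
Codeword c = [5, 6, 10, 12, 6, 0] ∈ F_13^6.


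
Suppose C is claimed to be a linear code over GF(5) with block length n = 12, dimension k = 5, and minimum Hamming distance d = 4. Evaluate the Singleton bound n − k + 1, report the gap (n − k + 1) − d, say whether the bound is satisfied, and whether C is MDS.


Singleton RHS = n − k + 1 = 8, slack = 4, bound satisfied, not MDS.

Singleton bound: d ≤ n − k + 1.
Here n = 12, k = 5, so n − k + 1 = 8.
Given d = 4, check d ≤ 8: YES.
Slack = (n − k + 1) − d = 4.
The code is NOT MDS (slack = 4 > 0).
Description: the claimed parameters are [12, 5, 4]_5; such a code would be non-MDS.


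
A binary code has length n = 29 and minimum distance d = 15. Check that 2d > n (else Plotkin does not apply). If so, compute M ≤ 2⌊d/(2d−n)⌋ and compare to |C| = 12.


Plotkin bound M ≤ 30; given |C| = 12 ≤ bound (satisfied).

Check applicability: 2d = 30, n = 29.
2d − n = 1 > 0, so Plotkin applies.
Compute d/(2d−n) = 15/1 ≈ 15.0000.
⌊d/(2d−n)⌋ = 15.
Plotkin bound: M ≤ 2·15 = 30.
Given |C| = 12, check: satisfied.
This |C| is below the Plotkin bound.


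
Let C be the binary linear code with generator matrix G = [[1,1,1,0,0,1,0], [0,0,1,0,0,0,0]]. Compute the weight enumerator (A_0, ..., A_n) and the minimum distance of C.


Weight distribution: A_0 = 1, A_1 = 1, A_3 = 1, A_4 = 1. Minimum distance d = 1.

Enumerate all 2^2 = 4 messages m ∈ F_2^2.
For each, compute codeword c = mG in F_2^7, then tally its weight.
  m = 00 → c = 0000000, weight = 0.
  m = 10 → c = 1110010, weight = 4.
  m = 01 → c = 0010000, weight = 1.
  m = 11 → c = 1100010, weight = 3.
Tally weights:
  weight 0: 1 codewords.
  weight 1: 1 codewords.
  weight 3: 1 codewords.
  weight 4: 1 codewords.
Minimum distance d = smallest w > 0 with A_w > 0 = 1.
Sanity: Σ A_w = 4 = 2^2 = 4 ✓.


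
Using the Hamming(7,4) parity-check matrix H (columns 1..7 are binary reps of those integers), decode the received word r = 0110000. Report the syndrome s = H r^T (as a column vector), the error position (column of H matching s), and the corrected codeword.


s = (0, 0, 1)^T, error position = 1, corrected codeword c = 1110000

Compute s = H r^T mod 2 one row at a time:
  s_1 = 0 + 0 + 0 + 0 = 0 ≡ 0 (mod 2).
  s_2 = 1 + 1 + 0 + 0 = 2 ≡ 0 (mod 2).
  s_3 = 0 + 1 + 0 + 0 = 1 ≡ 1 (mod 2).
s = (0, 0, 1)^T — this equals column 1 of H (binary 001), so error is at position 1.
Correct: flip bit 1 of r = 0110000 to get c = 1110000.


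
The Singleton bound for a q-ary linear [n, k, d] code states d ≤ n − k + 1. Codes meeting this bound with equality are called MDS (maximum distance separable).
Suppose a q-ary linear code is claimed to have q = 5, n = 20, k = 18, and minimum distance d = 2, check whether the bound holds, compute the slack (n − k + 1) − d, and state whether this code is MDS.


Singleton RHS = n − k + 1 = 3, slack = 1, bound satisfied, not MDS.

Singleton bound: d ≤ n − k + 1.
Here n = 20, k = 18, so n − k + 1 = 3.
Given d = 2, check d ≤ 3: YES.
Slack = (n − k + 1) − d = 1.
The code is NOT MDS (slack = 1 > 0).
Description: the claimed parameters are [20, 18, 2]_5; such a code would be non-MDS.


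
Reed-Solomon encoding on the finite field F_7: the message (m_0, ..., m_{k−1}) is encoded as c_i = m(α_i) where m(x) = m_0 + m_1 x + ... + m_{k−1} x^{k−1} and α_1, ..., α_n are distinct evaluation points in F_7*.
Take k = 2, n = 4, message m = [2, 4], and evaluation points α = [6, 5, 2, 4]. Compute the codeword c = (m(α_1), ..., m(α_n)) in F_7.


c = [5, 1, 3, 4]

Message polynomial: m(x) = 2 + 4·x (mod 7).
For each evaluation point α_i, compute m(α_i) mod 7:
  α_1 = 6: Horner steps 4 → 5, so m(6) = 5.
  α_2 = 5: Horner steps 4 → 1, so m(5) = 1.
  α_3 = 2: Horner steps 4 → 3, so m(2) = 3.
  α_4 = 4: Horner steps 4 → 4, so m(4) = 4.
Codeword c = [5, 1, 3, 4] ∈ F_7^4.


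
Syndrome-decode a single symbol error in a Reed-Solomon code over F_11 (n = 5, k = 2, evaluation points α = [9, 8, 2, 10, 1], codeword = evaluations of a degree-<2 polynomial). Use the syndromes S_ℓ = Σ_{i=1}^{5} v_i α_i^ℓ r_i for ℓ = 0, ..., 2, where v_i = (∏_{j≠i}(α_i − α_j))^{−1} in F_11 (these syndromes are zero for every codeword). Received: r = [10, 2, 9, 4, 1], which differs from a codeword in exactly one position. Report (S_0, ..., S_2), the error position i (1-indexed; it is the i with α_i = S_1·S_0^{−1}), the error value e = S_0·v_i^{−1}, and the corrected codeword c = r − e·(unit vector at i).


S = (8, 3, 8), error at position 4, error magnitude e = 8, c = [10, 2, 9, 7, 1].

Step 1: column multipliers v_i = (∏_{j≠i}(α_i − α_j))^{−1} mod 11.
  i = 1 (α = 9): (9−8)(9−2)(9−10)(9−1) = 1·7·(−1)·8 = −56 ≡ 10, so v_1 = 10^{−1} = 10 (mod 11).
  i = 2 (α = 8): (8−9)(8−2)(8−10)(8−1) = (−1)·6·(−2)·7 = 84 ≡ 7, so v_2 = 7^{−1} = 8 (mod 11).
  i = 3 (α = 2): (2−9)(2−8)(2−10)(2−1) = (−7)·(−6)·(−8)·1 = −336 ≡ 5, so v_3 = 5^{−1} = 9 (mod 11).
  i = 4 (α = 10): (10−9)(10−8)(10−2)(10−1) = 1·2·8·9 = 144 ≡ 1, so v_4 = 1^{−1} = 1 (mod 11).
  i = 5 (α = 1): (1−9)(1−8)(1−2)(1−10) = (−8)·(−7)·(−1)·(−9) = 504 ≡ 9, so v_5 = 9^{−1} = 5 (mod 11).
  v = [10, 8, 9, 1, 5].
Step 2: syndromes of r = [10, 2, 9, 4, 1] (all sums mod 11).
  S_0 = Σ v_i r_i = 10·10 + 8·2 + 9·9 + 1·4 + 5·1 = 206 ≡ 8.
  S_1 = Σ v_i α_i r_i = 10·9·10 + 8·8·2 + 9·2·9 + 1·10·4 + 5·1·1 = 1235 ≡ 3.
  α_i^2 mod 11 = [4, 9, 4, 1, 1].
  S_2 = Σ v_i α_i^2 r_i = 10·4·10 + 8·9·2 + 9·4·9 + 1·1·4 + 5·1·1 = 877 ≡ 8.
  S = (8, 3, 8) ≠ 0, so r is not a codeword (an error is present).
Step 3: locate the error. For a single error e at position i, S_ℓ = v_i·e·α_i^ℓ, so α_err = S_1/S_0.
  S_0^{−1} = 8^{−1} = 7 (mod 11), so α_err = 3·7 = 21 ≡ 10 = α_4. Error position i = 4.
  Consistency check: S_2/S_1 = 8·4 = 32 ≡ 10 = α_err ✓ (single-error assumption holds).
Step 4: error magnitude e = S_0/v_4 = S_0·∏_{j≠4}(α_4 − α_j) = 8·1 = 8 ≡ 8 (mod 11).
Step 5: correct position 4: c_4 = r_4 − e = 4 − 8 ≡ 7 (mod 11). Hence c = [10, 2, 9, 7, 1].
  Check: interpolating c through the α_i gives m(x) = 4 + 8·x (degree < 2) with m(α_i) = c_i for every i, so c is indeed a codeword.


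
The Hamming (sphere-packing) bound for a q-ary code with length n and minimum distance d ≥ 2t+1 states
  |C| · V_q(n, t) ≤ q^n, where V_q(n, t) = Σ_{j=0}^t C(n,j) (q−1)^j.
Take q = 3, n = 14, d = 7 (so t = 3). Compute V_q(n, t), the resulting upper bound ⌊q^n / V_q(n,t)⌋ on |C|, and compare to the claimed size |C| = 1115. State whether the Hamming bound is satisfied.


V_q(n, t) = 3305, q^n = 4782969, Hamming bound = 1447, |C| = 1115 ≤ bound (satisfied).

Step 1: Compute V_q(n, t) = Σ_{j=0}^3 C(n, j) (q−1)^j.
  j = 0: C(14,0)·(2)^0 = 1·1 = 1.
  j = 1: C(14,1)·(2)^1 = 14·2 = 28.
  j = 2: C(14,2)·(2)^2 = 91·4 = 364.
  j = 3: C(14,3)·(2)^3 = 364·8 = 2912.
  V_q(n, t) = 1 + 28 + 364 + 2912 = 3305.
Step 2: q^n = 3^14 = 4782969.
Step 3: Hamming bound ⌊q^n / V_q(n,t)⌋ = ⌊4782969/3305⌋ = 1447.
Step 4: Compare |C| = 1115 to 1447: satisfied.
The claimed |C| lies below the Hamming bound.


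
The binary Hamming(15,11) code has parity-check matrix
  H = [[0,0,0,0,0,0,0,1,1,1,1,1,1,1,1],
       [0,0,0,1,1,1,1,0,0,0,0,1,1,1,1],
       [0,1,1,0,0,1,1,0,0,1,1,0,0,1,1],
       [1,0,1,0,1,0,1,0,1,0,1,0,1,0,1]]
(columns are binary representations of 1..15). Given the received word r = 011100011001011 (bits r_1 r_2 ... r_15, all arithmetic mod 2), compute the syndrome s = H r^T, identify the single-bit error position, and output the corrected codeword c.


s = (1, 0, 0, 1)^T, error position = 9, corrected codeword c = 011100010001011

Compute s = H r^T mod 2 one row at a time:
  s_1 = 1 + 1 + 0 + 0 + 1 + 0 + 1 + 1 = 5 ≡ 1 (mod 2).
  s_2 = 1 + 0 + 0 + 0 + 1 + 0 + 1 + 1 = 4 ≡ 0 (mod 2).
  s_3 = 1 + 1 + 0 + 0 + 0 + 0 + 1 + 1 = 4 ≡ 0 (mod 2).
  s_4 = 0 + 1 + 0 + 0 + 1 + 0 + 0 + 1 = 3 ≡ 1 (mod 2).
s = (1, 0, 0, 1)^T — this equals column 9 of H (binary 1001), so error is at position 9.
Correct: flip bit 9 of r = 011100011001011 to get c = 011100010001011.


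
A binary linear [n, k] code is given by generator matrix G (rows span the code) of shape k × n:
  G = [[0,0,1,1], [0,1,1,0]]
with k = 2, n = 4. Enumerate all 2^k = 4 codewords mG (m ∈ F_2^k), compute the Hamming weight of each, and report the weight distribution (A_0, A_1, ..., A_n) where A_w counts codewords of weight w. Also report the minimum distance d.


Weight distribution: A_0 = 1, A_2 = 3. Minimum distance d = 2.

Enumerate all 2^2 = 4 messages m ∈ F_2^2.
For each, compute codeword c = mG in F_2^4, then tally its weight.
  m = 00 → c = 0000, weight = 0.
  m = 10 → c = 0011, weight = 2.
  m = 01 → c = 0110, weight = 2.
  m = 11 → c = 0101, weight = 2.
Tally weights:
  weight 0: 1 codewords.
  weight 2: 3 codewords.
Minimum distance d = smallest w > 0 with A_w > 0 = 2.
Sanity: Σ A_w = 4 = 2^2 = 4 ✓.


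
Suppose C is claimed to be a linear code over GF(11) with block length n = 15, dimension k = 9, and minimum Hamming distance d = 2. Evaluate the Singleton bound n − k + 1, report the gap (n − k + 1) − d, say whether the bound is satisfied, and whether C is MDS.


Singleton RHS = n − k + 1 = 7, slack = 5, bound satisfied, not MDS.

Singleton bound: d ≤ n − k + 1.
Here n = 15, k = 9, so n − k + 1 = 7.
Given d = 2, check d ≤ 7: YES.
Slack = (n − k + 1) − d = 5.
The code is NOT MDS (slack = 5 > 0).
Description: the claimed parameters are [15, 9, 2]_11; such a code would be non-MDS.


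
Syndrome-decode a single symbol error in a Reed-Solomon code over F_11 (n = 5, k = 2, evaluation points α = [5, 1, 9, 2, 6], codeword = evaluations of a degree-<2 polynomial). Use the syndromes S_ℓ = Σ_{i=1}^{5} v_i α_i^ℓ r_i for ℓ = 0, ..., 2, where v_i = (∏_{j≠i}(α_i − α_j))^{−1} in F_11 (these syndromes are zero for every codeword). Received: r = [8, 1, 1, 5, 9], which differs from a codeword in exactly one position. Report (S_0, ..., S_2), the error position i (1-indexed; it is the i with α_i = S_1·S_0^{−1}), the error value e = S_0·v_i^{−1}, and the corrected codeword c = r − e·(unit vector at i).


S = (5, 5, 5), error at position 2, error magnitude e = 8, c = [8, 4, 1, 5, 9].

Step 1: column multipliers v_i = (∏_{j≠i}(α_i − α_j))^{−1} mod 11.
  i = 1 (α = 5): (5−1)(5−9)(5−2)(5−6) = 4·(−4)·3·(−1) = 48 ≡ 4, so v_1 = 4^{−1} = 3 (mod 11).
  i = 2 (α = 1): (1−5)(1−9)(1−2)(1−6) = (−4)·(−8)·(−1)·(−5) = 160 ≡ 6, so v_2 = 6^{−1} = 2 (mod 11).
  i = 3 (α = 9): (9−5)(9−1)(9−2)(9−6) = 4·8·7·3 = 672 ≡ 1, so v_3 = 1^{−1} = 1 (mod 11).
  i = 4 (α = 2): (2−5)(2−1)(2−9)(2−6) = (−3)·1·(−7)·(−4) = −84 ≡ 4, so v_4 = 4^{−1} = 3 (mod 11).
  i = 5 (α = 6): (6−5)(6−1)(6−9)(6−2) = 1·5·(−3)·4 = −60 ≡ 6, so v_5 = 6^{−1} = 2 (mod 11).
  v = [3, 2, 1, 3, 2].
Step 2: syndromes of r = [8, 1, 1, 5, 9] (all sums mod 11).
  S_0 = Σ v_i r_i = 3·8 + 2·1 + 1·1 + 3·5 + 2·9 = 60 ≡ 5.
  S_1 = Σ v_i α_i r_i = 3·5·8 + 2·1·1 + 1·9·1 + 3·2·5 + 2·6·9 = 269 ≡ 5.
  α_i^2 mod 11 = [3, 1, 4, 4, 3].
  S_2 = Σ v_i α_i^2 r_i = 3·3·8 + 2·1·1 + 1·4·1 + 3·4·5 + 2·3·9 = 192 ≡ 5.
  S = (5, 5, 5) ≠ 0, so r is not a codeword (an error is present).
Step 3: locate the error. For a single error e at position i, S_ℓ = v_i·e·α_i^ℓ, so α_err = S_1/S_0.
  S_0^{−1} = 5^{−1} = 9 (mod 11), so α_err = 5·9 = 45 ≡ 1 = α_2. Error position i = 2.
  Consistency check: S_2/S_1 = 5·9 = 45 ≡ 1 = α_err ✓ (single-error assumption holds).
Step 4: error magnitude e = S_0/v_2 = S_0·∏_{j≠2}(α_2 − α_j) = 5·6 = 30 ≡ 8 (mod 11).
Step 5: correct position 2: c_2 = r_2 − e = 1 − 8 ≡ 4 (mod 11). Hence c = [8, 4, 1, 5, 9].
  Check: interpolating c through the α_i gives m(x) = 3 + 1·x (degree < 2) with m(α_i) = c_i for every i, so c is indeed a codeword.


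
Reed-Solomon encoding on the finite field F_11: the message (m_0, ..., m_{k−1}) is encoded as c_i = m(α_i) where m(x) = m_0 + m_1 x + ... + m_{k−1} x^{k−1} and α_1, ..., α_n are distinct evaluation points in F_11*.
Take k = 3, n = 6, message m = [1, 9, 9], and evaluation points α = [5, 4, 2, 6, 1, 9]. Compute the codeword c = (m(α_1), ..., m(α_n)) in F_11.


c = [7, 5, 0, 5, 8, 8]

Message polynomial: m(x) = 1 + 9·x + 9·x^2 (mod 11).
For each evaluation point α_i, compute m(α_i) mod 11:
  α_1 = 5: Horner steps 9 → 10 → 7, so m(5) = 7.
  α_2 = 4: Horner steps 9 → 1 → 5, so m(4) = 5.
  α_3 = 2: Horner steps 9 → 5 → 0, so m(2) = 0.
  α_4 = 6: Horner steps 9 → 8 → 5, so m(6) = 5.
  α_5 = 1: Horner steps 9 → 7 → 8, so m(1) = 8.
  α_6 = 9: Horner steps 9 → 2 → 8, so m(9) = 8.
Codeword c = [7, 5, 0, 5, 8, 8] ∈ F_11^6.


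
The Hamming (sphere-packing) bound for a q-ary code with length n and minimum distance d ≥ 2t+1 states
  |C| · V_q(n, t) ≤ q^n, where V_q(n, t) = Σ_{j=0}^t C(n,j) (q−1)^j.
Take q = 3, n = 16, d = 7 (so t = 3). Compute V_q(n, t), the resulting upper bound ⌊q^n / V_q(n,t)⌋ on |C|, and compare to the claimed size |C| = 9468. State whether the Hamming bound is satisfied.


V_q(n, t) = 4993, q^n = 43046721, Hamming bound = 8621, |C| = 9468 > bound (violated).

Step 1: Compute V_q(n, t) = Σ_{j=0}^3 C(n, j) (q−1)^j.
  j = 0: C(16,0)·(2)^0 = 1·1 = 1.
  j = 1: C(16,1)·(2)^1 = 16·2 = 32.
  j = 2: C(16,2)·(2)^2 = 120·4 = 480.
  j = 3: C(16,3)·(2)^3 = 560·8 = 4480.
  V_q(n, t) = 1 + 32 + 480 + 4480 = 4993.
Step 2: q^n = 3^16 = 43046721.
Step 3: Hamming bound ⌊q^n / V_q(n,t)⌋ = ⌊43046721/4993⌋ = 8621.
Step 4: Compare |C| = 9468 to 8621: violated.
The claimed |C| lies above the Hamming bound, so no 3-ary code of length 16 with d ≥ 7 can have 9468 codewords.


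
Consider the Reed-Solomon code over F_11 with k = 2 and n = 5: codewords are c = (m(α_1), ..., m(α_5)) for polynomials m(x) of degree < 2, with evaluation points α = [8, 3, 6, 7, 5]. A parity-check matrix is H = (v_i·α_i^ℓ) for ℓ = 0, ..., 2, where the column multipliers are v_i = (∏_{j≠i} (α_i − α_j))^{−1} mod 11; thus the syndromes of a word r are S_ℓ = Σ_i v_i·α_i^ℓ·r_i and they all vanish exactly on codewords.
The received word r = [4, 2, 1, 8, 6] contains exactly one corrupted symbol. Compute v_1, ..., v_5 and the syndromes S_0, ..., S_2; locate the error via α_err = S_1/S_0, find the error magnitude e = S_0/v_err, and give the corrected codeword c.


S = (10, 6, 8), error at position 5, error magnitude e = 1, c = [4, 2, 1, 8, 5].

Step 1: column multipliers v_i = (∏_{j≠i}(α_i − α_j))^{−1} mod 11.
  i = 1 (α = 8): (8−3)(8−6)(8−7)(8−5) = 5·2·1·3 = 30 ≡ 8, so v_1 = 8^{−1} = 7 (mod 11).
  i = 2 (α = 3): (3−8)(3−6)(3−7)(3−5) = (−5)·(−3)·(−4)·(−2) = 120 ≡ 10, so v_2 = 10^{−1} = 10 (mod 11).
  i = 3 (α = 6): (6−8)(6−3)(6−7)(6−5) = (−2)·3·(−1)·1 = 6 ≡ 6, so v_3 = 6^{−1} = 2 (mod 11).
  i = 4 (α = 7): (7−8)(7−3)(7−6)(7−5) = (−1)·4·1·2 = −8 ≡ 3, so v_4 = 3^{−1} = 4 (mod 11).
  i = 5 (α = 5): (5−8)(5−3)(5−6)(5−7) = (−3)·2·(−1)·(−2) = −12 ≡ 10, so v_5 = 10^{−1} = 10 (mod 11).
  v = [7, 10, 2, 4, 10].
Step 2: syndromes of r = [4, 2, 1, 8, 6] (all sums mod 11).
  S_0 = Σ v_i r_i = 7·4 + 10·2 + 2·1 + 4·8 + 10·6 = 142 ≡ 10.
  S_1 = Σ v_i α_i r_i = 7·8·4 + 10·3·2 + 2·6·1 + 4·7·8 + 10·5·6 = 820 ≡ 6.
  α_i^2 mod 11 = [9, 9, 3, 5, 3].
  S_2 = Σ v_i α_i^2 r_i = 7·9·4 + 10·9·2 + 2·3·1 + 4·5·8 + 10·3·6 = 778 ≡ 8.
  S = (10, 6, 8) ≠ 0, so r is not a codeword (an error is present).
Step 3: locate the error. For a single error e at position i, S_ℓ = v_i·e·α_i^ℓ, so α_err = S_1/S_0.
  S_0^{−1} = 10^{−1} = 10 (mod 11), so α_err = 6·10 = 60 ≡ 5 = α_5. Error position i = 5.
  Consistency check: S_2/S_1 = 8·2 = 16 ≡ 5 = α_err ✓ (single-error assumption holds).
Step 4: error magnitude e = S_0/v_5 = S_0·∏_{j≠5}(α_5 − α_j) = 10·10 = 100 ≡ 1 (mod 11).
Step 5: correct position 5: c_5 = r_5 − e = 6 − 1 ≡ 5 (mod 11). Hence c = [4, 2, 1, 8, 5].
  Check: interpolating c through the α_i gives m(x) = 3 + 7·x (degree < 2) with m(α_i) = c_i for every i, so c is indeed a codeword.


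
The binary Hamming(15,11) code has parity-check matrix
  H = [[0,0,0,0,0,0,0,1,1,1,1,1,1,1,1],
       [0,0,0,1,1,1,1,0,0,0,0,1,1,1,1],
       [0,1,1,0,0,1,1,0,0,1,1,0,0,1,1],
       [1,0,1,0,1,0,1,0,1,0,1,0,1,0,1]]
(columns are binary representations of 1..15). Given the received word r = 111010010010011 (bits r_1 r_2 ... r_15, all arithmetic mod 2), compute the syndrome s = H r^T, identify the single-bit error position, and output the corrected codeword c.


s = (0, 1, 1, 1)^T, error position = 7, corrected codeword c = 111010110010011

Compute s = H r^T mod 2 one row at a time:
  s_1 = 1 + 0 + 0 + 1 + 0 + 0 + 1 + 1 = 4 ≡ 0 (mod 2).
  s_2 = 0 + 1 + 0 + 0 + 0 + 0 + 1 + 1 = 3 ≡ 1 (mod 2).
  s_3 = 1 + 1 + 0 + 0 + 0 + 1 + 1 + 1 = 5 ≡ 1 (mod 2).
  s_4 = 1 + 1 + 1 + 0 + 0 + 1 + 0 + 1 = 5 ≡ 1 (mod 2).
s = (0, 1, 1, 1)^T — this equals column 7 of H (binary 0111), so error is at position 7.
Correct: flip bit 7 of r = 111010010010011 to get c = 111010110010011.


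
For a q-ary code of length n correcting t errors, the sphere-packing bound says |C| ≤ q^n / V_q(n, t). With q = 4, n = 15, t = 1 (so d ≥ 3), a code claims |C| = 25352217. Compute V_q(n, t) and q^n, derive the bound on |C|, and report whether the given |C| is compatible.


V_q(n, t) = 46, q^n = 1073741824, Hamming bound = 23342213, |C| = 25352217 > bound (violated).

Step 1: Compute V_q(n, t) = Σ_{j=0}^1 C(n, j) (q−1)^j.
  j = 0: C(15,0)·(3)^0 = 1·1 = 1.
  j = 1: C(15,1)·(3)^1 = 15·3 = 45.
  V_q(n, t) = 1 + 45 = 46.
Step 2: q^n = 4^15 = 1073741824.
Step 3: Hamming bound ⌊q^n / V_q(n,t)⌋ = ⌊1073741824/46⌋ = 23342213.
Step 4: Compare |C| = 25352217 to 23342213: violated.
The claimed |C| lies above the Hamming bound, so no 4-ary code of length 15 with d ≥ 3 can have 25352217 codewords.


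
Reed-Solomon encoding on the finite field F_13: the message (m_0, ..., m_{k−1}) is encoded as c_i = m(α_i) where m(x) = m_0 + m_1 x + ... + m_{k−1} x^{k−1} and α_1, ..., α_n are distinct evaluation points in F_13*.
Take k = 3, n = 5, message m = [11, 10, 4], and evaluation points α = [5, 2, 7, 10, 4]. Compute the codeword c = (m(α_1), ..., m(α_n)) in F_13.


c = [5, 8, 4, 4, 11]

Message polynomial: m(x) = 11 + 10·x + 4·x^2 (mod 13).
For each evaluation point α_i, compute m(α_i) mod 13:
  α_1 = 5: Horner steps 4 → 4 → 5, so m(5) = 5.
  α_2 = 2: Horner steps 4 → 5 → 8, so m(2) = 8.
  α_3 = 7: Horner steps 4 → 12 → 4, so m(7) = 4.
  α_4 = 10: Horner steps 4 → 11 → 4, so m(10) = 4.
  α_5 = 4: Horner steps 4 → 0 → 11, so m(4) = 11.
Codeword c = [5, 8, 4, 4, 11] ∈ F_13^5.


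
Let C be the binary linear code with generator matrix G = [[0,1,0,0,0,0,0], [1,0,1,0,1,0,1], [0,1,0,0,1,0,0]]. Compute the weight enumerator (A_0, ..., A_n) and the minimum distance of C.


Weight distribution: A_0 = 1, A_1 = 2, A_2 = 1, A_3 = 1, A_4 = 2, A_5 = 1. Minimum distance d = 1.

Enumerate all 2^3 = 8 messages m ∈ F_2^3.
For each, compute codeword c = mG in F_2^7, then tally its weight.
  m = 000 → c = 0000000, weight = 0.
  m = 100 → c = 0100000, weight = 1.
  m = 010 → c = 1010101, weight = 4.
  m = 110 → c = 1110101, weight = 5.
  m = 001 → c = 0100100, weight = 2.
  m = 101 → c = 0000100, weight = 1.
  m = 011 → c = 1110001, weight = 4.
  m = 111 → c = 1010001, weight = 3.
Tally weights:
  weight 0: 1 codewords.
  weight 1: 2 codewords.
  weight 2: 1 codewords.
  weight 3: 1 codewords.
  weight 4: 2 codewords.
  weight 5: 1 codewords.
Minimum distance d = smallest w > 0 with A_w > 0 = 1.
Sanity: Σ A_w = 8 = 2^3 = 8 ✓.


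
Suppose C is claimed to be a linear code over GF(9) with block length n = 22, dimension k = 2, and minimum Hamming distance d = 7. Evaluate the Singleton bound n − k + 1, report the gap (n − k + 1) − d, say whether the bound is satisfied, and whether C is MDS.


Singleton RHS = n − k + 1 = 21, slack = 14, bound satisfied, not MDS.

Singleton bound: d ≤ n − k + 1.
Here n = 22, k = 2, so n − k + 1 = 21.
Given d = 7, check d ≤ 21: YES.
Slack = (n − k + 1) − d = 14.
The code is NOT MDS (slack = 14 > 0).
Description: the claimed parameters are [22, 2, 7]_9; such a code would be non-MDS.


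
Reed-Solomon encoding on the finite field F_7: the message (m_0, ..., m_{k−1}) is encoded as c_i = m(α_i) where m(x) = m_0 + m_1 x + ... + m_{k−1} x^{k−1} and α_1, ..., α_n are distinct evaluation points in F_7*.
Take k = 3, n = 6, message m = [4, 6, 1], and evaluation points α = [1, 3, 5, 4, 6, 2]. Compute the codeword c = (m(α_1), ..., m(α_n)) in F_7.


c = [4, 3, 3, 2, 6, 6]

Message polynomial: m(x) = 4 + 6·x + 1·x^2 (mod 7).
For each evaluation point α_i, compute m(α_i) mod 7:
  α_1 = 1: Horner steps 1 → 0 → 4, so m(1) = 4.
  α_2 = 3: Horner steps 1 → 2 → 3, so m(3) = 3.
  α_3 = 5: Horner steps 1 → 4 → 3, so m(5) = 3.
  α_4 = 4: Horner steps 1 → 3 → 2, so m(4) = 2.
  α_5 = 6: Horner steps 1 → 5 → 6, so m(6) = 6.
  α_6 = 2: Horner steps 1 → 1 → 6, so m(2) = 6.
Codeword c = [4, 3, 3, 2, 6, 6] ∈ F_7^6.


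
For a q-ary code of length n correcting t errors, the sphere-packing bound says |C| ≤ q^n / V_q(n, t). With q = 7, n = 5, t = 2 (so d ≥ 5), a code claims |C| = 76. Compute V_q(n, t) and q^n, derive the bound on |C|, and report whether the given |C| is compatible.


V_q(n, t) = 391, q^n = 16807, Hamming bound = 42, |C| = 76 > bound (violated).

Step 1: Compute V_q(n, t) = Σ_{j=0}^2 C(n, j) (q−1)^j.
  j = 0: C(5,0)·(6)^0 = 1·1 = 1.
  j = 1: C(5,1)·(6)^1 = 5·6 = 30.
  j = 2: C(5,2)·(6)^2 = 10·36 = 360.
  V_q(n, t) = 1 + 30 + 360 = 391.
Step 2: q^n = 7^5 = 16807.
Step 3: Hamming bound ⌊q^n / V_q(n,t)⌋ = ⌊16807/391⌋ = 42.
Step 4: Compare |C| = 76 to 42: violated.
The claimed |C| lies above the Hamming bound, so no 7-ary code of length 5 with d ≥ 5 can have 76 codewords.
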